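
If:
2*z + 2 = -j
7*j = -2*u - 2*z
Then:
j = -2*z - 2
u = 6*z + 7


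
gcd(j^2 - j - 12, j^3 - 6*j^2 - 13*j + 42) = j + 3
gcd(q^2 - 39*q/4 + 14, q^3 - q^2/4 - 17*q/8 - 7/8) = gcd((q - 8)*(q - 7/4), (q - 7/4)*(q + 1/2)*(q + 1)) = q - 7/4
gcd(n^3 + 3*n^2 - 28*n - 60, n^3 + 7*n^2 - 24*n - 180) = n^2 + n - 30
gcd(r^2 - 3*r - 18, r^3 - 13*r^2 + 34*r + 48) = r - 6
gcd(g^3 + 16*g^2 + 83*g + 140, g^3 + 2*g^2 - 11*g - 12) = g + 4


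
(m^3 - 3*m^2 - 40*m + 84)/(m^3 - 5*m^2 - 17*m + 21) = (m^2 + 4*m - 12)/(m^2 + 2*m - 3)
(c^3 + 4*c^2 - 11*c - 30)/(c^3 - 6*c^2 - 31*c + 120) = (c + 2)/(c - 8)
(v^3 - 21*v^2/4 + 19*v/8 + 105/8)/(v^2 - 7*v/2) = v - 7/4 - 15/(4*v)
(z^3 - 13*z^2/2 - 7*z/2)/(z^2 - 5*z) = (2*z^2 - 13*z - 7)/(2*(z - 5))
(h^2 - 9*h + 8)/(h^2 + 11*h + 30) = (h^2 - 9*h + 8)/(h^2 + 11*h + 30)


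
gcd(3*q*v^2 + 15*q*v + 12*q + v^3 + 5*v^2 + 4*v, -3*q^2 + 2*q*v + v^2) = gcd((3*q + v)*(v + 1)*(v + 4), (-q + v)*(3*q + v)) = 3*q + v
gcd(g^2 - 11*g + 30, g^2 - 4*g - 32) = 1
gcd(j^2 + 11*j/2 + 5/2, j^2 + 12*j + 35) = j + 5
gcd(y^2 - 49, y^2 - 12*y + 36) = 1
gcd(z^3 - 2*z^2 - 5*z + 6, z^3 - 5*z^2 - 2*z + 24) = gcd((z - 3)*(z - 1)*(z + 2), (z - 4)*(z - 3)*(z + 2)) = z^2 - z - 6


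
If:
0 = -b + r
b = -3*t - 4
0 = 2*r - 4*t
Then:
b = -8/5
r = -8/5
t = -4/5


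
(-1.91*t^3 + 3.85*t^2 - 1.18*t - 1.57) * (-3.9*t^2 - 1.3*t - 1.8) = 7.449*t^5 - 12.532*t^4 + 3.035*t^3 + 0.726999999999999*t^2 + 4.165*t + 2.826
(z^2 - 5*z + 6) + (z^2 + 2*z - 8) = 2*z^2 - 3*z - 2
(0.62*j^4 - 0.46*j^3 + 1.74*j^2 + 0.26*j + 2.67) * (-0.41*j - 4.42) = -0.2542*j^5 - 2.5518*j^4 + 1.3198*j^3 - 7.7974*j^2 - 2.2439*j - 11.8014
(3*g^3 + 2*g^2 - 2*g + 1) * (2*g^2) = 6*g^5 + 4*g^4 - 4*g^3 + 2*g^2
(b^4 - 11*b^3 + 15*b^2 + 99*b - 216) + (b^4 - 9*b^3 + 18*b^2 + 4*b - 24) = 2*b^4 - 20*b^3 + 33*b^2 + 103*b - 240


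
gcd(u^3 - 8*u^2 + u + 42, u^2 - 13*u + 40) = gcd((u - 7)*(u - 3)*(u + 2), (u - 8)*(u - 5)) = 1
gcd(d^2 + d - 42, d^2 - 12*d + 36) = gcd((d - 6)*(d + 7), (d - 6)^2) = d - 6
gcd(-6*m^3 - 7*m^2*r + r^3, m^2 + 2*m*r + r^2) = m + r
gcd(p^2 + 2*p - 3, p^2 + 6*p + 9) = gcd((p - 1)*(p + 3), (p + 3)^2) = p + 3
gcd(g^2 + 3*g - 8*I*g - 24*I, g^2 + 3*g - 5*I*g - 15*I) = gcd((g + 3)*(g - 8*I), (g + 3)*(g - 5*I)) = g + 3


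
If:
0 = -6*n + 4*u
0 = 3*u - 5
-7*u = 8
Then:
No Solution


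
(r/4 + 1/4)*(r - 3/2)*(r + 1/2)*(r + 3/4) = r^4/4 + 3*r^3/16 - 7*r^2/16 - 33*r/64 - 9/64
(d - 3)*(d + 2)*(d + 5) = d^3 + 4*d^2 - 11*d - 30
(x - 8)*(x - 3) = x^2 - 11*x + 24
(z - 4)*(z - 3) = z^2 - 7*z + 12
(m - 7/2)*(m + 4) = m^2 + m/2 - 14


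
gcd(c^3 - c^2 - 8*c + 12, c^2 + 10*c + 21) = c + 3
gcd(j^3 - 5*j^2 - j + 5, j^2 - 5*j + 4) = j - 1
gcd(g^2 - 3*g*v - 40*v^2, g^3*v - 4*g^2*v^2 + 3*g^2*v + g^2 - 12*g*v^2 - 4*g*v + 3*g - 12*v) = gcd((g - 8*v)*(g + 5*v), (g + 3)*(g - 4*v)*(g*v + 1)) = 1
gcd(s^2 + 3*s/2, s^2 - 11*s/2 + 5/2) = 1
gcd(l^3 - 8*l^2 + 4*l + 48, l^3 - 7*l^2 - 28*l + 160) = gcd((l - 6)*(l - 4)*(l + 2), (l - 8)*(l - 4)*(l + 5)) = l - 4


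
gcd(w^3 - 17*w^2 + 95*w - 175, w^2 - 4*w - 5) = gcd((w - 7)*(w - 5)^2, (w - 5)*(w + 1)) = w - 5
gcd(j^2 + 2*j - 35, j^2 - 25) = j - 5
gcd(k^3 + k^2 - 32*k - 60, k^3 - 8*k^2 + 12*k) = k - 6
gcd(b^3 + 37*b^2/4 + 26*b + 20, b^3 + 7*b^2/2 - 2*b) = b + 4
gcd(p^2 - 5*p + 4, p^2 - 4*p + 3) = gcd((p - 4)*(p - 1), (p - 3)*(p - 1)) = p - 1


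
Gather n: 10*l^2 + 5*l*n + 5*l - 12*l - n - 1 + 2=10*l^2 - 7*l + n*(5*l - 1) + 1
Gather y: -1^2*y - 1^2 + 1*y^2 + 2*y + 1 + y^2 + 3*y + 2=2*y^2 + 4*y + 2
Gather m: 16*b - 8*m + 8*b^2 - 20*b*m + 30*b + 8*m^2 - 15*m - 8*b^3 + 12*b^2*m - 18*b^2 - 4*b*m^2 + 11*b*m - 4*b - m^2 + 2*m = -8*b^3 - 10*b^2 + 42*b + m^2*(7 - 4*b) + m*(12*b^2 - 9*b - 21)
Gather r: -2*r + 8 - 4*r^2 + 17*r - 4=-4*r^2 + 15*r + 4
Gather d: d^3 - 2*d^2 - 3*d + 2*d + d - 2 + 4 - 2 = d^3 - 2*d^2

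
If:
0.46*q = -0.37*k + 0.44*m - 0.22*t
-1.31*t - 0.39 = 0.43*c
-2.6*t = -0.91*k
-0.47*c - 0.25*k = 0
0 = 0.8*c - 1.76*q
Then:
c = 0.90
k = -1.70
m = -1.30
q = 0.41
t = -0.59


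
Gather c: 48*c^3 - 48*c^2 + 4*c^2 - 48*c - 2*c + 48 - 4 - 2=48*c^3 - 44*c^2 - 50*c + 42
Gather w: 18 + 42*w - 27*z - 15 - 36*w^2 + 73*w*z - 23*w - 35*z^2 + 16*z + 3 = -36*w^2 + w*(73*z + 19) - 35*z^2 - 11*z + 6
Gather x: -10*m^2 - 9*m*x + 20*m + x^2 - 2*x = -10*m^2 + 20*m + x^2 + x*(-9*m - 2)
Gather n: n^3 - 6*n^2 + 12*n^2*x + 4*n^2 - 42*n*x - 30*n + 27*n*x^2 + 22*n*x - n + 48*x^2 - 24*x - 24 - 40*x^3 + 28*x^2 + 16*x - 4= n^3 + n^2*(12*x - 2) + n*(27*x^2 - 20*x - 31) - 40*x^3 + 76*x^2 - 8*x - 28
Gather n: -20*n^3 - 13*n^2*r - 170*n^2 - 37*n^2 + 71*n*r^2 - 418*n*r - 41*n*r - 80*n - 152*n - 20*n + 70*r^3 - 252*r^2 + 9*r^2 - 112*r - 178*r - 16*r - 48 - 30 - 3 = -20*n^3 + n^2*(-13*r - 207) + n*(71*r^2 - 459*r - 252) + 70*r^3 - 243*r^2 - 306*r - 81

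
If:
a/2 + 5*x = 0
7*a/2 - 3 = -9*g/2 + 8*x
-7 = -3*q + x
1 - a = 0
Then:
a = 1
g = -13/45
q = 23/10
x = -1/10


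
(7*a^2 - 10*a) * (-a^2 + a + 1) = -7*a^4 + 17*a^3 - 3*a^2 - 10*a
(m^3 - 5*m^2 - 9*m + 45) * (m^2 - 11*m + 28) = m^5 - 16*m^4 + 74*m^3 + 4*m^2 - 747*m + 1260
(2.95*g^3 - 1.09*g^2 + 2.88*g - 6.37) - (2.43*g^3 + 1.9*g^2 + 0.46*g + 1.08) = 0.52*g^3 - 2.99*g^2 + 2.42*g - 7.45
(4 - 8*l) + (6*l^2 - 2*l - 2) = 6*l^2 - 10*l + 2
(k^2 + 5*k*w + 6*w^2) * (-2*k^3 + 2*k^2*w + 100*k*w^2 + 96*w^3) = -2*k^5 - 8*k^4*w + 98*k^3*w^2 + 608*k^2*w^3 + 1080*k*w^4 + 576*w^5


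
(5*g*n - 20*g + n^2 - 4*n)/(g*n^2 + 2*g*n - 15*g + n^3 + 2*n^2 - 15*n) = (5*g*n - 20*g + n^2 - 4*n)/(g*n^2 + 2*g*n - 15*g + n^3 + 2*n^2 - 15*n)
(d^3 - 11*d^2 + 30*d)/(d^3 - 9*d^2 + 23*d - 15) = d*(d - 6)/(d^2 - 4*d + 3)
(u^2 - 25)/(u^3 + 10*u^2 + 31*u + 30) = (u - 5)/(u^2 + 5*u + 6)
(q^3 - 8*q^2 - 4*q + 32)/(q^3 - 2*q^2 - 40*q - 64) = (q - 2)/(q + 4)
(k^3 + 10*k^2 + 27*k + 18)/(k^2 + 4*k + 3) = k + 6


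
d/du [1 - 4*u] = -4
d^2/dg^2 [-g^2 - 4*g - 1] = -2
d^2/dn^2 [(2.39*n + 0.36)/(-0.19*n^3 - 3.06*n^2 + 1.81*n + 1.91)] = (-0.517674*n^5 - 8.49322799999999*n^4 - 49.750714*n^3 - 29.890524*n^2 - 72.632052*n + 9.958034)/(0.006859*n^9 + 0.331398*n^8 + 5.141229*n^7 + 22.131759*n^6 - 55.639815*n^5 - 19.637736*n^4 + 59.622032*n^3 + 14.717505*n^2 - 19.809183*n - 6.967871)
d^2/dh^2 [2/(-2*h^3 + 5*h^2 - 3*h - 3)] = 4*((6*h - 5)*(2*h^3 - 5*h^2 + 3*h + 3) - (6*h^2 - 10*h + 3)^2)/(2*h^3 - 5*h^2 + 3*h + 3)^3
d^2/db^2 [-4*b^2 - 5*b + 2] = -8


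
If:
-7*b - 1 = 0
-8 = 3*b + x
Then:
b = -1/7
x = -53/7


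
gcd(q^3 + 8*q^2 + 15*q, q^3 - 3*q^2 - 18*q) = q^2 + 3*q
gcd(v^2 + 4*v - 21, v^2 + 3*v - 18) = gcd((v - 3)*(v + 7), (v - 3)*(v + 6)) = v - 3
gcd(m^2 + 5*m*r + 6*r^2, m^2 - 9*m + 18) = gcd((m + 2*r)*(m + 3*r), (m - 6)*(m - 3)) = 1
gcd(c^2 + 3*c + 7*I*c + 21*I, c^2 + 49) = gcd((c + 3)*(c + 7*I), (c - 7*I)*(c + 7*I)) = c + 7*I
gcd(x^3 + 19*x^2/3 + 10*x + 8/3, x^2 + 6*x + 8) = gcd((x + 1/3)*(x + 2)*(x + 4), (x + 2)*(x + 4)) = x^2 + 6*x + 8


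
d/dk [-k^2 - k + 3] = -2*k - 1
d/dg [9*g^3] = 27*g^2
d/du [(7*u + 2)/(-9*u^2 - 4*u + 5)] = (63*u^2 + 36*u + 43)/(81*u^4 + 72*u^3 - 74*u^2 - 40*u + 25)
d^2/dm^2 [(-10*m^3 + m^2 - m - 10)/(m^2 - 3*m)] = 4*(-44*m^3 - 15*m^2 + 45*m - 45)/(m^3*(m^3 - 9*m^2 + 27*m - 27))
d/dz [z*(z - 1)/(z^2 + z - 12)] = 2*(z^2 - 12*z + 6)/(z^4 + 2*z^3 - 23*z^2 - 24*z + 144)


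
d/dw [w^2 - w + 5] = 2*w - 1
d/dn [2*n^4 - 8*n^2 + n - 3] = 8*n^3 - 16*n + 1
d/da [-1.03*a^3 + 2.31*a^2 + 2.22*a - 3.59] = -3.09*a^2 + 4.62*a + 2.22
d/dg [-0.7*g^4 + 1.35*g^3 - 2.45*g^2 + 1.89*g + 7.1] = -2.8*g^3 + 4.05*g^2 - 4.9*g + 1.89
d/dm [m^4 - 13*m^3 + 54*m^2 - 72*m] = 4*m^3 - 39*m^2 + 108*m - 72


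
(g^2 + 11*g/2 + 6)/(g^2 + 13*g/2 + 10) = (2*g + 3)/(2*g + 5)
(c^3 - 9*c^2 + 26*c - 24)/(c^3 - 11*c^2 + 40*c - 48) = (c - 2)/(c - 4)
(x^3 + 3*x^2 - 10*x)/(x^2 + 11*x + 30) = x*(x - 2)/(x + 6)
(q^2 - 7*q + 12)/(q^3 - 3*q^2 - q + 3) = (q - 4)/(q^2 - 1)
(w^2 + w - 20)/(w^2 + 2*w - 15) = (w - 4)/(w - 3)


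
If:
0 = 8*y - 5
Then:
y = 5/8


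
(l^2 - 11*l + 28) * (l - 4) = l^3 - 15*l^2 + 72*l - 112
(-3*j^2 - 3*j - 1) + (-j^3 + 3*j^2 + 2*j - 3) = -j^3 - j - 4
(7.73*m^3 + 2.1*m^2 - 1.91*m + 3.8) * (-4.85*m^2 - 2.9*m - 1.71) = -37.4905*m^5 - 32.602*m^4 - 10.0448*m^3 - 16.482*m^2 - 7.7539*m - 6.498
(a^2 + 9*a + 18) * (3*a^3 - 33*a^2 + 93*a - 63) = 3*a^5 - 6*a^4 - 150*a^3 + 180*a^2 + 1107*a - 1134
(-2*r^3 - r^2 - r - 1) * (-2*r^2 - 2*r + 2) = 4*r^5 + 6*r^4 + 2*r^2 - 2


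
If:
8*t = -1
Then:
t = -1/8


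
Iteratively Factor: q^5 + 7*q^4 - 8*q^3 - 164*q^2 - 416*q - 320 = (q + 2)*(q^4 + 5*q^3 - 18*q^2 - 128*q - 160) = (q - 5)*(q + 2)*(q^3 + 10*q^2 + 32*q + 32) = (q - 5)*(q + 2)^2*(q^2 + 8*q + 16) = (q - 5)*(q + 2)^2*(q + 4)*(q + 4)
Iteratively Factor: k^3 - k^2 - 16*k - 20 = (k + 2)*(k^2 - 3*k - 10) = (k + 2)^2*(k - 5)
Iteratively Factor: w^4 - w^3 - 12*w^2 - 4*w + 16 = (w - 1)*(w^3 - 12*w - 16) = (w - 1)*(w + 2)*(w^2 - 2*w - 8) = (w - 1)*(w + 2)^2*(w - 4)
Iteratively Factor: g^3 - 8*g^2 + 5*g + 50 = (g + 2)*(g^2 - 10*g + 25) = (g - 5)*(g + 2)*(g - 5)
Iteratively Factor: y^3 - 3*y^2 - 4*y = (y)*(y^2 - 3*y - 4) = y*(y + 1)*(y - 4)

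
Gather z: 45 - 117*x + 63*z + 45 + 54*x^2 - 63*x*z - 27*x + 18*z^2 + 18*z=54*x^2 - 144*x + 18*z^2 + z*(81 - 63*x) + 90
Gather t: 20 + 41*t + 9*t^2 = 9*t^2 + 41*t + 20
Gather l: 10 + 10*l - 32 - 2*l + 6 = 8*l - 16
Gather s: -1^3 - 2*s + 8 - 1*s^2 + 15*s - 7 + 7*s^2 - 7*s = 6*s^2 + 6*s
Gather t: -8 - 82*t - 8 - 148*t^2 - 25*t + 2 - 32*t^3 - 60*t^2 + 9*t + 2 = -32*t^3 - 208*t^2 - 98*t - 12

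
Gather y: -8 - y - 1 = -y - 9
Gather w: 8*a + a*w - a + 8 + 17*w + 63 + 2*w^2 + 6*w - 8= 7*a + 2*w^2 + w*(a + 23) + 63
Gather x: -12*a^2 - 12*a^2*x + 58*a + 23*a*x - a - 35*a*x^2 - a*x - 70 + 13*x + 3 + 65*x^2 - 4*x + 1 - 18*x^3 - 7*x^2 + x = -12*a^2 + 57*a - 18*x^3 + x^2*(58 - 35*a) + x*(-12*a^2 + 22*a + 10) - 66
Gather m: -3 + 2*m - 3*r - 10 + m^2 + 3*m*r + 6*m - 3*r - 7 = m^2 + m*(3*r + 8) - 6*r - 20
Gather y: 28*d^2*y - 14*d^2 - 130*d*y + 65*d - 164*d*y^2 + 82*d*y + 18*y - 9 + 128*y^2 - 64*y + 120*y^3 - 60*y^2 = -14*d^2 + 65*d + 120*y^3 + y^2*(68 - 164*d) + y*(28*d^2 - 48*d - 46) - 9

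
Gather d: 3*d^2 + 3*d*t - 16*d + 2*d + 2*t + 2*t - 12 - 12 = 3*d^2 + d*(3*t - 14) + 4*t - 24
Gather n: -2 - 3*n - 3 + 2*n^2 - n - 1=2*n^2 - 4*n - 6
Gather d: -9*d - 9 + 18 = 9 - 9*d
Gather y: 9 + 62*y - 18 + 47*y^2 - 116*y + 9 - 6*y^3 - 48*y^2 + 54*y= -6*y^3 - y^2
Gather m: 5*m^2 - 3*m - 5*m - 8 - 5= 5*m^2 - 8*m - 13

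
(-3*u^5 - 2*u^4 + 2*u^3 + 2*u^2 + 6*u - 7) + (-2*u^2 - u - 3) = -3*u^5 - 2*u^4 + 2*u^3 + 5*u - 10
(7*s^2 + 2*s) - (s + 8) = 7*s^2 + s - 8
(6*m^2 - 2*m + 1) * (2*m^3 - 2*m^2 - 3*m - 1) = 12*m^5 - 16*m^4 - 12*m^3 - 2*m^2 - m - 1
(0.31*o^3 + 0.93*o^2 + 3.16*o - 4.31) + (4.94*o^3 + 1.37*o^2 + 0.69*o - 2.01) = 5.25*o^3 + 2.3*o^2 + 3.85*o - 6.32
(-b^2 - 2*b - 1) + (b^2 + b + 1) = -b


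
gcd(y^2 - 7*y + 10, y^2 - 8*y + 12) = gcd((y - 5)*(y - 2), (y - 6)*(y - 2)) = y - 2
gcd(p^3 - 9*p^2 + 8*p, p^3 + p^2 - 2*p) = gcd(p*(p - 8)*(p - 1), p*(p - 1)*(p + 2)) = p^2 - p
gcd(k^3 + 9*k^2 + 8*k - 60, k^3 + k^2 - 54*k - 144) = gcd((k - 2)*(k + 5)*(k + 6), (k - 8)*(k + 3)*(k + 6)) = k + 6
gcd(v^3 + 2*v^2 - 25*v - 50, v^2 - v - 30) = v + 5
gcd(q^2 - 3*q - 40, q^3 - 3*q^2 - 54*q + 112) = q - 8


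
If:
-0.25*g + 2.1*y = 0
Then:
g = 8.4*y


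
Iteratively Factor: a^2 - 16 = (a + 4)*(a - 4)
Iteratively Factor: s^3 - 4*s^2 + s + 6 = (s + 1)*(s^2 - 5*s + 6) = (s - 3)*(s + 1)*(s - 2)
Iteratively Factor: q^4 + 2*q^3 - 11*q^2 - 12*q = (q + 1)*(q^3 + q^2 - 12*q) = q*(q + 1)*(q^2 + q - 12) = q*(q + 1)*(q + 4)*(q - 3)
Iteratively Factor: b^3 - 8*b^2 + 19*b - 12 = (b - 4)*(b^2 - 4*b + 3) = (b - 4)*(b - 1)*(b - 3)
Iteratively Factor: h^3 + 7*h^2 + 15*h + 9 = (h + 3)*(h^2 + 4*h + 3) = (h + 1)*(h + 3)*(h + 3)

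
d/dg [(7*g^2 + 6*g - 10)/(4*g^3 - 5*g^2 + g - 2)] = (-28*g^4 - 48*g^3 + 157*g^2 - 128*g - 2)/(16*g^6 - 40*g^5 + 33*g^4 - 26*g^3 + 21*g^2 - 4*g + 4)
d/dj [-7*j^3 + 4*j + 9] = 4 - 21*j^2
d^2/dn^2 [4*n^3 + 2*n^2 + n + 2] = 24*n + 4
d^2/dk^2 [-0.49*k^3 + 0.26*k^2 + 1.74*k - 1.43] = 0.52 - 2.94*k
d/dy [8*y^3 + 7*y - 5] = 24*y^2 + 7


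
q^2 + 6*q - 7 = (q - 1)*(q + 7)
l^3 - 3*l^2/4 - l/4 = l*(l - 1)*(l + 1/4)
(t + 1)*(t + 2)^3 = t^4 + 7*t^3 + 18*t^2 + 20*t + 8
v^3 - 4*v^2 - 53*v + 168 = (v - 8)*(v - 3)*(v + 7)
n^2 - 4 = (n - 2)*(n + 2)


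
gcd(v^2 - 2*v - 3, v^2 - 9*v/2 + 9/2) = v - 3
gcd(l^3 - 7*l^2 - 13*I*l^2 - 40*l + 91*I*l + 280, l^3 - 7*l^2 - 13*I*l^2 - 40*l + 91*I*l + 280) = l^3 + l^2*(-7 - 13*I) + l*(-40 + 91*I) + 280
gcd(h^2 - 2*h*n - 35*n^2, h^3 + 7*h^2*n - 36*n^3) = 1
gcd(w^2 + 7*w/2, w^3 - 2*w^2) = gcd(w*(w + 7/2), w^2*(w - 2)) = w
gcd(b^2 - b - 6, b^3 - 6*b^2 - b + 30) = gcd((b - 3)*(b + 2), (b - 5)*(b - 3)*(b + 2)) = b^2 - b - 6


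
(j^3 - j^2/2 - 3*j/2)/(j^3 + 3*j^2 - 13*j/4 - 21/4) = 2*j/(2*j + 7)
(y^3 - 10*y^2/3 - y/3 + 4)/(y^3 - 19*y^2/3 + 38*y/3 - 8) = (y + 1)/(y - 2)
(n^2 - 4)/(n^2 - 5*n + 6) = (n + 2)/(n - 3)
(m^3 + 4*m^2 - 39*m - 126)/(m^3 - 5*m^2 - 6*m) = (m^2 + 10*m + 21)/(m*(m + 1))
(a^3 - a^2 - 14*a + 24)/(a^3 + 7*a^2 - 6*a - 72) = (a - 2)/(a + 6)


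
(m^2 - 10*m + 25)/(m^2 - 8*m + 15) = (m - 5)/(m - 3)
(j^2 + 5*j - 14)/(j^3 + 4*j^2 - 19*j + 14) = 1/(j - 1)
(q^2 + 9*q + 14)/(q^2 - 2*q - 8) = (q + 7)/(q - 4)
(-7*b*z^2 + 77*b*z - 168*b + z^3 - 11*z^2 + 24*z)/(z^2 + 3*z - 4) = (-7*b*z^2 + 77*b*z - 168*b + z^3 - 11*z^2 + 24*z)/(z^2 + 3*z - 4)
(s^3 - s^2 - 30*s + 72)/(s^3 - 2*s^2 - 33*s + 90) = (s - 4)/(s - 5)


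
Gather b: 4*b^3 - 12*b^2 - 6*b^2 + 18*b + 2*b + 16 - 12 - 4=4*b^3 - 18*b^2 + 20*b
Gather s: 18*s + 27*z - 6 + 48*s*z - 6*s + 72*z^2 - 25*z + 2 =s*(48*z + 12) + 72*z^2 + 2*z - 4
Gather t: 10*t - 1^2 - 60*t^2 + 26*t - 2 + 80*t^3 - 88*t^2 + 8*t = 80*t^3 - 148*t^2 + 44*t - 3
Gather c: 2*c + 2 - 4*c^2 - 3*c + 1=-4*c^2 - c + 3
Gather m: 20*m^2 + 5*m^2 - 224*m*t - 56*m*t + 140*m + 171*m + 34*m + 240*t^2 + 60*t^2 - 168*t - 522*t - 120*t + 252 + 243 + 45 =25*m^2 + m*(345 - 280*t) + 300*t^2 - 810*t + 540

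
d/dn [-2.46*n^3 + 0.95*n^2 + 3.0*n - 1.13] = -7.38*n^2 + 1.9*n + 3.0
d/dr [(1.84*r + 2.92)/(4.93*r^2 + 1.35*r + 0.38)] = (9.0712*r^2 + 2.484*r - (1.84*r + 2.92)*(9.86*r + 1.35) + 0.6992)/(4.93*r^2 + 1.35*r + 0.38)^2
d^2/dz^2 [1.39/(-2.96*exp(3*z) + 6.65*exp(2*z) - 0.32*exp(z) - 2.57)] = (-1.39*(8.88*exp(2*z) - 13.3*exp(z) + 0.32)*(17.76*exp(2*z) - 26.6*exp(z) + 0.64)*exp(z) + (37.0296*exp(2*z) - 36.974*exp(z) + 0.4448)*(2.96*exp(3*z) - 6.65*exp(2*z) + 0.32*exp(z) + 2.57))*exp(z)/(2.96*exp(3*z) - 6.65*exp(2*z) + 0.32*exp(z) + 2.57)^3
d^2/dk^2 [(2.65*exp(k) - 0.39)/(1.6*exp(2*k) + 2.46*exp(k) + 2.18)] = (6.784*exp(4*k) - 14.424*exp(3*k) - 60.06432*exp(2*k) - 11.130264*exp(k) + 14.685352)*exp(k)/(4.096*exp(6*k) + 18.8928*exp(5*k) + 45.79008*exp(4*k) + 66.369816*exp(3*k) + 62.388984*exp(2*k) + 35.072712*exp(k) + 10.360232)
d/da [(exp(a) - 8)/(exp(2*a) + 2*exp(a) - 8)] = (-2*(exp(a) - 8)*(exp(a) + 1) + exp(2*a) + 2*exp(a) - 8)*exp(a)/(exp(2*a) + 2*exp(a) - 8)^2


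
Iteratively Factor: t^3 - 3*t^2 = (t)*(t^2 - 3*t) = t*(t - 3)*(t)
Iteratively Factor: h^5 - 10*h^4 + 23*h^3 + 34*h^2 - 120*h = (h - 4)*(h^4 - 6*h^3 - h^2 + 30*h) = h*(h - 4)*(h^3 - 6*h^2 - h + 30) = h*(h - 4)*(h + 2)*(h^2 - 8*h + 15) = h*(h - 4)*(h - 3)*(h + 2)*(h - 5)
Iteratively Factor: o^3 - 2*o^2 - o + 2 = (o + 1)*(o^2 - 3*o + 2) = (o - 2)*(o + 1)*(o - 1)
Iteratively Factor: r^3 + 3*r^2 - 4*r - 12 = (r - 2)*(r^2 + 5*r + 6) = (r - 2)*(r + 2)*(r + 3)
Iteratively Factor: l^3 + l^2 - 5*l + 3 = (l + 3)*(l^2 - 2*l + 1) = (l - 1)*(l + 3)*(l - 1)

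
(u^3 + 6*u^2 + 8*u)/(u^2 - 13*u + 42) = u*(u^2 + 6*u + 8)/(u^2 - 13*u + 42)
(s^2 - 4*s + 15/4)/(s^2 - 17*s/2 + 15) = (s - 3/2)/(s - 6)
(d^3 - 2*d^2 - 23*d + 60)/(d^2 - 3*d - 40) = (d^2 - 7*d + 12)/(d - 8)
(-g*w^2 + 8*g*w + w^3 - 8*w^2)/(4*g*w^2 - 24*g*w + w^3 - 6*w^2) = (-g*w + 8*g + w^2 - 8*w)/(4*g*w - 24*g + w^2 - 6*w)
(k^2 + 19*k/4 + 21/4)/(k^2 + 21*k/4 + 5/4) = (4*k^2 + 19*k + 21)/(4*k^2 + 21*k + 5)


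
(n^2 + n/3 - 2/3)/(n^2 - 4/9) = 3*(n + 1)/(3*n + 2)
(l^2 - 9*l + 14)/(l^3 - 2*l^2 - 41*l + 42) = (l - 2)/(l^2 + 5*l - 6)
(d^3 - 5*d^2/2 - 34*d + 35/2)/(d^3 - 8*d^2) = (2*d^3 - 5*d^2 - 68*d + 35)/(2*d^2*(d - 8))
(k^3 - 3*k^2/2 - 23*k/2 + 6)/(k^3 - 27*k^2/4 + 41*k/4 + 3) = 2*(2*k^2 + 5*k - 3)/(4*k^2 - 11*k - 3)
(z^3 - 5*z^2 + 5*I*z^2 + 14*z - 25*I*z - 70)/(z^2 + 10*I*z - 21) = (z^2 - z*(5 + 2*I) + 10*I)/(z + 3*I)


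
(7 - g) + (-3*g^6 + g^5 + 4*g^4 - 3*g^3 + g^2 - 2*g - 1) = -3*g^6 + g^5 + 4*g^4 - 3*g^3 + g^2 - 3*g + 6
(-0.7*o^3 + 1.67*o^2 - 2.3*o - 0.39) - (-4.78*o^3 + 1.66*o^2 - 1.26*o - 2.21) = 4.08*o^3 + 0.01*o^2 - 1.04*o + 1.82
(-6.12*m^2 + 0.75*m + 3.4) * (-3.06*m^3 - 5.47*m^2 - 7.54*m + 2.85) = 18.7272*m^5 + 31.1814*m^4 + 31.6383*m^3 - 41.695*m^2 - 23.4985*m + 9.69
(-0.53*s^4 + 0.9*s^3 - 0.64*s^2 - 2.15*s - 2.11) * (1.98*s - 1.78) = -1.0494*s^5 + 2.7254*s^4 - 2.8692*s^3 - 3.1178*s^2 - 0.3508*s + 3.7558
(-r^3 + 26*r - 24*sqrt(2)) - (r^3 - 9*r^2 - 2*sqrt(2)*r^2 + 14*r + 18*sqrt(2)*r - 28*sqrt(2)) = -2*r^3 + 2*sqrt(2)*r^2 + 9*r^2 - 18*sqrt(2)*r + 12*r + 4*sqrt(2)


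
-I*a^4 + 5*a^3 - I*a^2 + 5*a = a*(a - I)*(a + 5*I)*(-I*a + 1)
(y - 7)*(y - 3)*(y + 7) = y^3 - 3*y^2 - 49*y + 147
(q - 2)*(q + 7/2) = q^2 + 3*q/2 - 7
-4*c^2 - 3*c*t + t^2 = (-4*c + t)*(c + t)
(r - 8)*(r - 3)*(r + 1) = r^3 - 10*r^2 + 13*r + 24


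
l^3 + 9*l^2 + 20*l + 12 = (l + 1)*(l + 2)*(l + 6)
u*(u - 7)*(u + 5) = u^3 - 2*u^2 - 35*u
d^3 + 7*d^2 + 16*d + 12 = (d + 2)^2*(d + 3)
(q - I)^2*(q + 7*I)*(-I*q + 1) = -I*q^4 + 6*q^3 - 8*I*q^2 + 6*q - 7*I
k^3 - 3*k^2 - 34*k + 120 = (k - 5)*(k - 4)*(k + 6)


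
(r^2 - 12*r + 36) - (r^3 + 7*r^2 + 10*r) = -r^3 - 6*r^2 - 22*r + 36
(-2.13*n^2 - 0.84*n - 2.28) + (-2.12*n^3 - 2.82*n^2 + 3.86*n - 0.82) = -2.12*n^3 - 4.95*n^2 + 3.02*n - 3.1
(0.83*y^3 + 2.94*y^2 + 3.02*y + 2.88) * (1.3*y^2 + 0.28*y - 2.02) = 1.079*y^5 + 4.0544*y^4 + 3.0726*y^3 - 1.3492*y^2 - 5.294*y - 5.8176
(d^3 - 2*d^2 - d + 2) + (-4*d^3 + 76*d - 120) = -3*d^3 - 2*d^2 + 75*d - 118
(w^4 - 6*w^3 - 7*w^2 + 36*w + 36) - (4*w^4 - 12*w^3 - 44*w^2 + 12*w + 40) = -3*w^4 + 6*w^3 + 37*w^2 + 24*w - 4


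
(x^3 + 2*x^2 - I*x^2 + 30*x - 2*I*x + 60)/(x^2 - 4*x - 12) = (x^2 - I*x + 30)/(x - 6)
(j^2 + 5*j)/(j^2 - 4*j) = (j + 5)/(j - 4)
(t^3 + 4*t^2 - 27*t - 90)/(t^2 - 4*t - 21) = (t^2 + t - 30)/(t - 7)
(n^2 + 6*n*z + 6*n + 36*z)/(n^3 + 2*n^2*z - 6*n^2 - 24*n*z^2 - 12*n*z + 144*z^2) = (-n - 6)/(-n^2 + 4*n*z + 6*n - 24*z)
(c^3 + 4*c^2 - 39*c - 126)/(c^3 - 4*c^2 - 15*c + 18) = (c + 7)/(c - 1)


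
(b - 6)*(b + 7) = b^2 + b - 42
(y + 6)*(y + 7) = y^2 + 13*y + 42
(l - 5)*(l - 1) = l^2 - 6*l + 5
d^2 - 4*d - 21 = (d - 7)*(d + 3)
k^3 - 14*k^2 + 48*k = k*(k - 8)*(k - 6)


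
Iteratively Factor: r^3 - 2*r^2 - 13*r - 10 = (r + 1)*(r^2 - 3*r - 10) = (r + 1)*(r + 2)*(r - 5)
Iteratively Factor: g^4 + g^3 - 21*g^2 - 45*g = (g)*(g^3 + g^2 - 21*g - 45) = g*(g + 3)*(g^2 - 2*g - 15) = g*(g - 5)*(g + 3)*(g + 3)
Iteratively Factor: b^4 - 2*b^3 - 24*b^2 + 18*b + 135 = (b + 3)*(b^3 - 5*b^2 - 9*b + 45) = (b - 3)*(b + 3)*(b^2 - 2*b - 15) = (b - 5)*(b - 3)*(b + 3)*(b + 3)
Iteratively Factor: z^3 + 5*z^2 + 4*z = (z)*(z^2 + 5*z + 4) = z*(z + 1)*(z + 4)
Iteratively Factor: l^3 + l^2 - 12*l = (l + 4)*(l^2 - 3*l) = (l - 3)*(l + 4)*(l)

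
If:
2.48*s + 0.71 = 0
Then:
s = -0.29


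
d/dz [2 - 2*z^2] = -4*z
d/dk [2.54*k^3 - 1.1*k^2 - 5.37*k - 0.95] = 7.62*k^2 - 2.2*k - 5.37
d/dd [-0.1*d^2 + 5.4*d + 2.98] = 5.4 - 0.2*d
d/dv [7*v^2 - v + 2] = 14*v - 1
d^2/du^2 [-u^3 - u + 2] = -6*u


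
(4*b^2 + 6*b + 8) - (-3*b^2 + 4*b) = 7*b^2 + 2*b + 8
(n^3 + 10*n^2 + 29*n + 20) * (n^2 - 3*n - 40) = n^5 + 7*n^4 - 41*n^3 - 467*n^2 - 1220*n - 800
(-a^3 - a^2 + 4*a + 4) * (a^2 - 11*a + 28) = -a^5 + 10*a^4 - 13*a^3 - 68*a^2 + 68*a + 112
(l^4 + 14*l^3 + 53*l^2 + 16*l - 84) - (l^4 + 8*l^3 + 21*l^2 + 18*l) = 6*l^3 + 32*l^2 - 2*l - 84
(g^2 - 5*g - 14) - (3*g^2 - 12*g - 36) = -2*g^2 + 7*g + 22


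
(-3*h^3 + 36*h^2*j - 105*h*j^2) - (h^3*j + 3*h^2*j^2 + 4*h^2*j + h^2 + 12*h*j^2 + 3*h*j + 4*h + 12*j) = -h^3*j - 3*h^3 - 3*h^2*j^2 + 32*h^2*j - h^2 - 117*h*j^2 - 3*h*j - 4*h - 12*j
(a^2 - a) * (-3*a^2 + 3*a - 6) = -3*a^4 + 6*a^3 - 9*a^2 + 6*a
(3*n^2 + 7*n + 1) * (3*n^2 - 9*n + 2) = 9*n^4 - 6*n^3 - 54*n^2 + 5*n + 2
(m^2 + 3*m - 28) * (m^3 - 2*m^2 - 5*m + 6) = m^5 + m^4 - 39*m^3 + 47*m^2 + 158*m - 168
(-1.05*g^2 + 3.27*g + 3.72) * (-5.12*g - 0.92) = 5.376*g^3 - 15.7764*g^2 - 22.0548*g - 3.4224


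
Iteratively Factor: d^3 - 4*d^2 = (d - 4)*(d^2) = d*(d - 4)*(d)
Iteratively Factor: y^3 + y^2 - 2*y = (y + 2)*(y^2 - y) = (y - 1)*(y + 2)*(y)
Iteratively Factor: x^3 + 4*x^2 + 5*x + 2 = (x + 1)*(x^2 + 3*x + 2) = (x + 1)^2*(x + 2)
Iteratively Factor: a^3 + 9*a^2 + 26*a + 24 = (a + 3)*(a^2 + 6*a + 8) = (a + 3)*(a + 4)*(a + 2)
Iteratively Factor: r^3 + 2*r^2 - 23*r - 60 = (r + 4)*(r^2 - 2*r - 15) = (r - 5)*(r + 4)*(r + 3)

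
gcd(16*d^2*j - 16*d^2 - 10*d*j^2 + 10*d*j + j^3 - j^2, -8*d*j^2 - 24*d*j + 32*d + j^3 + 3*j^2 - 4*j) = 8*d*j - 8*d - j^2 + j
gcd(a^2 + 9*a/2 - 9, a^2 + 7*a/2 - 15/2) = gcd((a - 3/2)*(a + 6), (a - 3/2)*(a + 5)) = a - 3/2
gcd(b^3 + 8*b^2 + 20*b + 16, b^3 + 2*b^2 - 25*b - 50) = b + 2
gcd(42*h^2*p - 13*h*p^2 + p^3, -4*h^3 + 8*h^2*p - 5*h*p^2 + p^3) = 1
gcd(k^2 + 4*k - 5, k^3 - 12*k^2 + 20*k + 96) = 1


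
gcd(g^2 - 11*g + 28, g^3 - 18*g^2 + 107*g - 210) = g - 7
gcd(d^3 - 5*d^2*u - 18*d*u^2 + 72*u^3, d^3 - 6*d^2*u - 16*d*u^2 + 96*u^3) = -d^2 + 2*d*u + 24*u^2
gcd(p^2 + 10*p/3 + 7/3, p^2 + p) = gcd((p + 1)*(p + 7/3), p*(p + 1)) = p + 1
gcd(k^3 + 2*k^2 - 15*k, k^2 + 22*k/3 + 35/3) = k + 5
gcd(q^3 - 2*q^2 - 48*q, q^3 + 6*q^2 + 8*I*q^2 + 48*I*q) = q^2 + 6*q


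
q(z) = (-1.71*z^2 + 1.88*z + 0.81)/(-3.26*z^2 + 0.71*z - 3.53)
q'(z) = (1.88 - 3.42*z)/(-3.26*z^2 + 0.71*z - 3.53) + (6.52*z - 0.71)*(-1.71*z^2 + 1.88*z + 0.81)/(-3.26*z^2 + 0.71*z - 3.53)^2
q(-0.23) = -0.07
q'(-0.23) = -0.73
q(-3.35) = 0.58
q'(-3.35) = -0.01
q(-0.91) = 0.34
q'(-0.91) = -0.40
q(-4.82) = 0.58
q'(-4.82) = 0.00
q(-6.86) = 0.57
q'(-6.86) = 0.00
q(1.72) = 0.08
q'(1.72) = 0.26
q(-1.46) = 0.48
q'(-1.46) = -0.17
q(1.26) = -0.06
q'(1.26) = 0.37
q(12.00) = 0.48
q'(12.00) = 0.00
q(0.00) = -0.23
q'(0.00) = -0.58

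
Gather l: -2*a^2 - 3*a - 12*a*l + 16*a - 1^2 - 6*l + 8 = -2*a^2 + 13*a + l*(-12*a - 6) + 7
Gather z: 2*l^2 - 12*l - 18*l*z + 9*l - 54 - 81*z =2*l^2 - 3*l + z*(-18*l - 81) - 54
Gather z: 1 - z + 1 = 2 - z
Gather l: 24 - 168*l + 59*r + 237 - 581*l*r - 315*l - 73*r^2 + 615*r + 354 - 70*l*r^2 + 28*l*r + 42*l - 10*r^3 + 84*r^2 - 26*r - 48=l*(-70*r^2 - 553*r - 441) - 10*r^3 + 11*r^2 + 648*r + 567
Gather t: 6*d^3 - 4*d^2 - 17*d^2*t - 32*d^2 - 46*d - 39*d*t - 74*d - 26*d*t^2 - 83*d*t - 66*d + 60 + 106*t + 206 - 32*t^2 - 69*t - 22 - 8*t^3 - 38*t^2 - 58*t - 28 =6*d^3 - 36*d^2 - 186*d - 8*t^3 + t^2*(-26*d - 70) + t*(-17*d^2 - 122*d - 21) + 216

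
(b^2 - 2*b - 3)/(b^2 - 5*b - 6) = (b - 3)/(b - 6)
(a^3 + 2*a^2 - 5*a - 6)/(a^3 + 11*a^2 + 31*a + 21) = (a - 2)/(a + 7)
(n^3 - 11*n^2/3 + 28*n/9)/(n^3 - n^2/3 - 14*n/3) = (n - 4/3)/(n + 2)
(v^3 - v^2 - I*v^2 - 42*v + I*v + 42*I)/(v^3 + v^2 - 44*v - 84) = (v - I)/(v + 2)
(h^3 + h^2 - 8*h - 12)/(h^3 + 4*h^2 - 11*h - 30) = (h + 2)/(h + 5)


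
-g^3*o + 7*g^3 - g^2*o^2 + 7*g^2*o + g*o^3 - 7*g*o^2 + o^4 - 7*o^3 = (-g + o)*(g + o)^2*(o - 7)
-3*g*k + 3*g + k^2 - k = (-3*g + k)*(k - 1)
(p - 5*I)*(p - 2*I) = p^2 - 7*I*p - 10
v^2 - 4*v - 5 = (v - 5)*(v + 1)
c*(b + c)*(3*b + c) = 3*b^2*c + 4*b*c^2 + c^3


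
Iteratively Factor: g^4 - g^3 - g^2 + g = (g - 1)*(g^3 - g) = (g - 1)*(g + 1)*(g^2 - g) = g*(g - 1)*(g + 1)*(g - 1)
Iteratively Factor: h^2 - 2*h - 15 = (h + 3)*(h - 5)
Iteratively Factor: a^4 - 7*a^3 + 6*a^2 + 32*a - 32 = (a - 4)*(a^3 - 3*a^2 - 6*a + 8) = (a - 4)*(a + 2)*(a^2 - 5*a + 4) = (a - 4)^2*(a + 2)*(a - 1)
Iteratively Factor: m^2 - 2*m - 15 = (m + 3)*(m - 5)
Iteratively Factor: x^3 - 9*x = (x)*(x^2 - 9) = x*(x + 3)*(x - 3)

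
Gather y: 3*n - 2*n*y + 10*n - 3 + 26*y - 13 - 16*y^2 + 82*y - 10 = 13*n - 16*y^2 + y*(108 - 2*n) - 26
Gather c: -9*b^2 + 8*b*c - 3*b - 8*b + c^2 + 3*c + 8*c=-9*b^2 - 11*b + c^2 + c*(8*b + 11)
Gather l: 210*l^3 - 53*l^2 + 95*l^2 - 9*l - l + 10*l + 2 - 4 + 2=210*l^3 + 42*l^2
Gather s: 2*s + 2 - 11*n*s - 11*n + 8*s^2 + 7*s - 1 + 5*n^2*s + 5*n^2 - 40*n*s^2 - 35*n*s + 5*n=5*n^2 - 6*n + s^2*(8 - 40*n) + s*(5*n^2 - 46*n + 9) + 1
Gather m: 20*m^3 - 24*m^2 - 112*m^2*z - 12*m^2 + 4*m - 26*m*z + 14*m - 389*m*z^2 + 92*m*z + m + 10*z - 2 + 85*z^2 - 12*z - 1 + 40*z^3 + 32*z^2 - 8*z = 20*m^3 + m^2*(-112*z - 36) + m*(-389*z^2 + 66*z + 19) + 40*z^3 + 117*z^2 - 10*z - 3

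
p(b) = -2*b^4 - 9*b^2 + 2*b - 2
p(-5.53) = -2158.67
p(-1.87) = -61.67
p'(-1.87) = 87.97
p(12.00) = -42746.00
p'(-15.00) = 27272.00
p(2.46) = -124.79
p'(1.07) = -27.06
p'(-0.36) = 8.85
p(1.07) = -12.79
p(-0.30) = -3.43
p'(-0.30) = 7.62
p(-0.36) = -3.92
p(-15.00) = -103307.00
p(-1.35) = -27.75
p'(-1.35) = 45.98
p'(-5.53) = 1454.44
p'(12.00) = -14038.00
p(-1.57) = -39.48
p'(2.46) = -161.38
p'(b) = -8*b^3 - 18*b + 2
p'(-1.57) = 61.22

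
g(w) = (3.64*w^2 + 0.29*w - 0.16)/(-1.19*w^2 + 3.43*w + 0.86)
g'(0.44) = 1.28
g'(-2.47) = 0.29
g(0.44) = 0.31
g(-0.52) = -0.54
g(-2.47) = -1.43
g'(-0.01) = 1.09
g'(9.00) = 0.26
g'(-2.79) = 0.26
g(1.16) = 1.57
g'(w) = (2.38*w - 3.43)*(3.64*w^2 + 0.29*w - 0.16)/(-1.19*w^2 + 3.43*w + 0.86)^2 + (7.28*w + 0.29)/(-1.19*w^2 + 3.43*w + 0.86)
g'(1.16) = 2.37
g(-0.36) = -0.39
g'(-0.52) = 0.78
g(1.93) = 4.58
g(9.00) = -4.60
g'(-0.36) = 1.23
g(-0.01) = -0.20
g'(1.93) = 6.45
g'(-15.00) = 0.03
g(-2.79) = -1.52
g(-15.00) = -2.56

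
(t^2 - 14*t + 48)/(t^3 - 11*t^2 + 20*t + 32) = (t - 6)/(t^2 - 3*t - 4)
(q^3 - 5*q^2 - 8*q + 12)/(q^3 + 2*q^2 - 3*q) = (q^2 - 4*q - 12)/(q*(q + 3))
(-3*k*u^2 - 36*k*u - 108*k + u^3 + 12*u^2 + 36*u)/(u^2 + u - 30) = (-3*k*u - 18*k + u^2 + 6*u)/(u - 5)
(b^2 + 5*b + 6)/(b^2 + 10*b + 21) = (b + 2)/(b + 7)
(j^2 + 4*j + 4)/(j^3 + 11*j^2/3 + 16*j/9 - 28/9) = 9*(j + 2)/(9*j^2 + 15*j - 14)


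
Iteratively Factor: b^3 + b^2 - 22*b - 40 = (b + 2)*(b^2 - b - 20) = (b + 2)*(b + 4)*(b - 5)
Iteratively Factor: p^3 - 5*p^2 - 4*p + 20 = (p + 2)*(p^2 - 7*p + 10) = (p - 5)*(p + 2)*(p - 2)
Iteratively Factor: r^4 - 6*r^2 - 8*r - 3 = (r + 1)*(r^3 - r^2 - 5*r - 3) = (r + 1)^2*(r^2 - 2*r - 3) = (r - 3)*(r + 1)^2*(r + 1)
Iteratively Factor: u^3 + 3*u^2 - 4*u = (u - 1)*(u^2 + 4*u) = u*(u - 1)*(u + 4)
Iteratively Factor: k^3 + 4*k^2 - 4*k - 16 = (k + 4)*(k^2 - 4) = (k + 2)*(k + 4)*(k - 2)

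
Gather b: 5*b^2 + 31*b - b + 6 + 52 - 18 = 5*b^2 + 30*b + 40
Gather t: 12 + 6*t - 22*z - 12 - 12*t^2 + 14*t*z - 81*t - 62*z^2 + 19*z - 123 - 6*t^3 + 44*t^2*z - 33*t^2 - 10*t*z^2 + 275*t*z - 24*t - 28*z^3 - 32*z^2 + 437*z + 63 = -6*t^3 + t^2*(44*z - 45) + t*(-10*z^2 + 289*z - 99) - 28*z^3 - 94*z^2 + 434*z - 60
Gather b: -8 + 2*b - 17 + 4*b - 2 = 6*b - 27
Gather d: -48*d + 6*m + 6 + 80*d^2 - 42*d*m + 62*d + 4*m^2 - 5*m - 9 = 80*d^2 + d*(14 - 42*m) + 4*m^2 + m - 3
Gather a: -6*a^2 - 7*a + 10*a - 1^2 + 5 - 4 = -6*a^2 + 3*a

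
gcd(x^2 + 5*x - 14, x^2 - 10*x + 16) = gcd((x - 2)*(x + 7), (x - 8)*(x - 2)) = x - 2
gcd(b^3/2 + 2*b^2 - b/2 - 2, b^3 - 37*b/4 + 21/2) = 1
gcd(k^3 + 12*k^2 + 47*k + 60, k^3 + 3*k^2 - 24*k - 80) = k + 4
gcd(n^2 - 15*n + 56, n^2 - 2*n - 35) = n - 7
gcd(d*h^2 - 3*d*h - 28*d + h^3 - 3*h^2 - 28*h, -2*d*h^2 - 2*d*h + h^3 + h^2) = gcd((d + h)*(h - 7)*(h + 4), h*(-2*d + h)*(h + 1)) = 1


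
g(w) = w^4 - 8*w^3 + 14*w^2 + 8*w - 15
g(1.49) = 6.47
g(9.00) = 1920.00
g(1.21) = 3.15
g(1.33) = 4.71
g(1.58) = 7.27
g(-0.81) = -7.61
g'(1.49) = 9.67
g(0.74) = -4.36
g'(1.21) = 13.83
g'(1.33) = 12.20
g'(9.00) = 1232.00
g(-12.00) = 36465.00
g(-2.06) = 115.87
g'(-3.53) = -565.85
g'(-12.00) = -10696.00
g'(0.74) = 17.20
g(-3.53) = 638.38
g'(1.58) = 8.10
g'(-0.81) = -32.55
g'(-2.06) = -186.49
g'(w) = 4*w^3 - 24*w^2 + 28*w + 8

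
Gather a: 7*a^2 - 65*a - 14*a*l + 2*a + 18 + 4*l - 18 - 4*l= 7*a^2 + a*(-14*l - 63)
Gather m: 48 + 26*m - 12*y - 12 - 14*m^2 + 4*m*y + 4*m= -14*m^2 + m*(4*y + 30) - 12*y + 36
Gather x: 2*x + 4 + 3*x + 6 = 5*x + 10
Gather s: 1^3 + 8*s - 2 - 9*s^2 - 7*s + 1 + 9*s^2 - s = 0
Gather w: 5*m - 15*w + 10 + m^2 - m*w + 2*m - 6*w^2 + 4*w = m^2 + 7*m - 6*w^2 + w*(-m - 11) + 10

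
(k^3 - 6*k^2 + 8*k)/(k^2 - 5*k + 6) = k*(k - 4)/(k - 3)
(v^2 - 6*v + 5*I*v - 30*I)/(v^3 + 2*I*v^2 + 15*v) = (v - 6)/(v*(v - 3*I))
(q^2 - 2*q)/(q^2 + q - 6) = q/(q + 3)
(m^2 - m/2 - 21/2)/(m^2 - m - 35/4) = 2*(m + 3)/(2*m + 5)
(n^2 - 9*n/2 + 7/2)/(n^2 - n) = (n - 7/2)/n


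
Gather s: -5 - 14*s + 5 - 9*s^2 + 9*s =-9*s^2 - 5*s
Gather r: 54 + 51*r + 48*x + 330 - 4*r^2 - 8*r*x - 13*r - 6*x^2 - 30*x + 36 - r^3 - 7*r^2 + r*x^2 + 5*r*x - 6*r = -r^3 - 11*r^2 + r*(x^2 - 3*x + 32) - 6*x^2 + 18*x + 420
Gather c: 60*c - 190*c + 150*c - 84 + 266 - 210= 20*c - 28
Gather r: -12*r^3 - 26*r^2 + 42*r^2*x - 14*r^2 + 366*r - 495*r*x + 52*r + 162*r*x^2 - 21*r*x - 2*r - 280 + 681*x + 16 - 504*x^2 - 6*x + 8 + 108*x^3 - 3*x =-12*r^3 + r^2*(42*x - 40) + r*(162*x^2 - 516*x + 416) + 108*x^3 - 504*x^2 + 672*x - 256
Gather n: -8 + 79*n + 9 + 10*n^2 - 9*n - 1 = 10*n^2 + 70*n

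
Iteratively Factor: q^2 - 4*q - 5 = (q + 1)*(q - 5)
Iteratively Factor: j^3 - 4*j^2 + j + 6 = (j - 2)*(j^2 - 2*j - 3) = (j - 3)*(j - 2)*(j + 1)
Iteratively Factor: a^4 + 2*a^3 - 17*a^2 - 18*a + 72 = (a + 4)*(a^3 - 2*a^2 - 9*a + 18) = (a + 3)*(a + 4)*(a^2 - 5*a + 6) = (a - 2)*(a + 3)*(a + 4)*(a - 3)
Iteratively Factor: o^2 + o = (o)*(o + 1)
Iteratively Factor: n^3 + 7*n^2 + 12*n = (n)*(n^2 + 7*n + 12) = n*(n + 4)*(n + 3)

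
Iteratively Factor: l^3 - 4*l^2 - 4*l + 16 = (l - 4)*(l^2 - 4) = (l - 4)*(l - 2)*(l + 2)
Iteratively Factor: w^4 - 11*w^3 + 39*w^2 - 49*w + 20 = (w - 1)*(w^3 - 10*w^2 + 29*w - 20) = (w - 1)^2*(w^2 - 9*w + 20) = (w - 4)*(w - 1)^2*(w - 5)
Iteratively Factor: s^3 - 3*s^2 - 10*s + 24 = (s + 3)*(s^2 - 6*s + 8) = (s - 2)*(s + 3)*(s - 4)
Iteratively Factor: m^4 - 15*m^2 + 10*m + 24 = (m + 4)*(m^3 - 4*m^2 + m + 6) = (m - 3)*(m + 4)*(m^2 - m - 2) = (m - 3)*(m - 2)*(m + 4)*(m + 1)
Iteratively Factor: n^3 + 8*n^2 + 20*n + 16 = (n + 4)*(n^2 + 4*n + 4) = (n + 2)*(n + 4)*(n + 2)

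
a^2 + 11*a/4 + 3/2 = (a + 3/4)*(a + 2)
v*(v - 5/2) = v^2 - 5*v/2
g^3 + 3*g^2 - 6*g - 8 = (g - 2)*(g + 1)*(g + 4)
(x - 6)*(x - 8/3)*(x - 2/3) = x^3 - 28*x^2/3 + 196*x/9 - 32/3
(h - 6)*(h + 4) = h^2 - 2*h - 24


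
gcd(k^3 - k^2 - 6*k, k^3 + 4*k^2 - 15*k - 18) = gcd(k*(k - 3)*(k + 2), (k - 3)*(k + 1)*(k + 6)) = k - 3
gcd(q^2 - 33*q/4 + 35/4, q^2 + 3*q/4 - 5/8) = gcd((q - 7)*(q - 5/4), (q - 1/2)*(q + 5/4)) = 1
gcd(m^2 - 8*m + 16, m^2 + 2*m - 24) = m - 4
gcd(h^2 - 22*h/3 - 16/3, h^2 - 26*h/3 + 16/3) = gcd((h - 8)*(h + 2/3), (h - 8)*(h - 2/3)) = h - 8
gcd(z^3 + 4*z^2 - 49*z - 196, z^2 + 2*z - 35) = z + 7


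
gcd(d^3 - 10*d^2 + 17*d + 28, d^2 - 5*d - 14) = d - 7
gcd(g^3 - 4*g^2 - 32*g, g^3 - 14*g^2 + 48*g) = g^2 - 8*g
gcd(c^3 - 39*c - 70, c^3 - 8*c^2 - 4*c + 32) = c + 2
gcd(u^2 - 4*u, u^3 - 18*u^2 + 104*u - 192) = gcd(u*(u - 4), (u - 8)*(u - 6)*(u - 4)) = u - 4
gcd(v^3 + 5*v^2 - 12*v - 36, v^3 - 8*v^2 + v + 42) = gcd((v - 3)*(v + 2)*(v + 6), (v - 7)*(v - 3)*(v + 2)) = v^2 - v - 6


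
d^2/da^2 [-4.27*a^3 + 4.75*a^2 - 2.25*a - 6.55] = 9.5 - 25.62*a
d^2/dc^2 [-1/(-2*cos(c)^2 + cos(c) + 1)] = (16*sin(c)^4 - 17*sin(c)^2 + 13*cos(c)/2 - 3*cos(3*c)/2 - 5)/(2*sin(c)^2 + cos(c) - 1)^3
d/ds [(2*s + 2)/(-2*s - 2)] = 0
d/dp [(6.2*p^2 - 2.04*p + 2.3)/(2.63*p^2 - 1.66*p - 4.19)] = (-4.9268*p^2 - 64.054*p + 12.3656)/(6.9169*p^4 - 8.7316*p^3 - 19.2838*p^2 + 13.9108*p + 17.5561)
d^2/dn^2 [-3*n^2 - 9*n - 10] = -6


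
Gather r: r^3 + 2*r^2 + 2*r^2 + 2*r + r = r^3 + 4*r^2 + 3*r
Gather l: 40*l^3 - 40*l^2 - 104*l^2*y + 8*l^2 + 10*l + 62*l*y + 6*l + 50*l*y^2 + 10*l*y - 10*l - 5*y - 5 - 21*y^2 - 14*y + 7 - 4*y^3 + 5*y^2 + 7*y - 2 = 40*l^3 + l^2*(-104*y - 32) + l*(50*y^2 + 72*y + 6) - 4*y^3 - 16*y^2 - 12*y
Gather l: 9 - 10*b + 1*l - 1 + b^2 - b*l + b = b^2 - 9*b + l*(1 - b) + 8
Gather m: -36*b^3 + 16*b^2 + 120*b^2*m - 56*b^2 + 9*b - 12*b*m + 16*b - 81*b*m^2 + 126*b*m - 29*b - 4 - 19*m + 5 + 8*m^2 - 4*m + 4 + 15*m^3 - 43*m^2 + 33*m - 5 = -36*b^3 - 40*b^2 - 4*b + 15*m^3 + m^2*(-81*b - 35) + m*(120*b^2 + 114*b + 10)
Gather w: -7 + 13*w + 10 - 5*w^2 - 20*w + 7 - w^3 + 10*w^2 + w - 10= -w^3 + 5*w^2 - 6*w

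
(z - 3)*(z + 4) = z^2 + z - 12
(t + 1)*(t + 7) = t^2 + 8*t + 7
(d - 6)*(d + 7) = d^2 + d - 42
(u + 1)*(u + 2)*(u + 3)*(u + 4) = u^4 + 10*u^3 + 35*u^2 + 50*u + 24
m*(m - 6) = m^2 - 6*m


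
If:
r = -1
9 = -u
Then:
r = -1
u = -9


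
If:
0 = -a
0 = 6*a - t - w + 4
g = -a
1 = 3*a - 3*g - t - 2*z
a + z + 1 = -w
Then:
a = 0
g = 0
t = 3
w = 1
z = -2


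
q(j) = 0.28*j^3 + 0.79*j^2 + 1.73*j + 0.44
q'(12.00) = 141.65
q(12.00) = 618.80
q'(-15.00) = 167.03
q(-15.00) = -792.76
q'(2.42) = 10.47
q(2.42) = 13.22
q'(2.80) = 12.74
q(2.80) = 17.62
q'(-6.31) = 25.21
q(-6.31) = -49.37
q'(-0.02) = 1.70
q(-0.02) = 0.41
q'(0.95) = 3.99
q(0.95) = 3.04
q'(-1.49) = 1.24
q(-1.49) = -1.31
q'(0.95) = 3.99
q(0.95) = 3.04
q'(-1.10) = 1.01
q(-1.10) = -0.88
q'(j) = 0.84*j^2 + 1.58*j + 1.73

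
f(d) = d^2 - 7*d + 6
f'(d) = 2*d - 7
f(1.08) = -0.39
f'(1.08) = -4.84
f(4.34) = -5.54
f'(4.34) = 1.68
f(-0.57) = 10.31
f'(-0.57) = -8.14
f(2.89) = -5.88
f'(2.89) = -1.22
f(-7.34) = 111.26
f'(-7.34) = -21.68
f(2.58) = -5.40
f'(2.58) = -1.84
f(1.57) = -2.53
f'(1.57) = -3.86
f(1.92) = -3.75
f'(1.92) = -3.16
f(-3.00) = 36.00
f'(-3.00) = -13.00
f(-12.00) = 234.00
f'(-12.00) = -31.00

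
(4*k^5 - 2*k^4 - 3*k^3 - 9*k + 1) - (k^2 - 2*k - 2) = 4*k^5 - 2*k^4 - 3*k^3 - k^2 - 7*k + 3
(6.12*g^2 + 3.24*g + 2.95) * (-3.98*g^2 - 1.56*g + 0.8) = -24.3576*g^4 - 22.4424*g^3 - 11.8994*g^2 - 2.01*g + 2.36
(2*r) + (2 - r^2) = -r^2 + 2*r + 2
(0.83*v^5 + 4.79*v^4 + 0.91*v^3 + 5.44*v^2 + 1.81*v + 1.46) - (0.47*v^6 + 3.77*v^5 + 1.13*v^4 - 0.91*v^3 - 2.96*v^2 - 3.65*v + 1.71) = -0.47*v^6 - 2.94*v^5 + 3.66*v^4 + 1.82*v^3 + 8.4*v^2 + 5.46*v - 0.25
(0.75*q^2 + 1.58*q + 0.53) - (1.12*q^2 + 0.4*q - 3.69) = -0.37*q^2 + 1.18*q + 4.22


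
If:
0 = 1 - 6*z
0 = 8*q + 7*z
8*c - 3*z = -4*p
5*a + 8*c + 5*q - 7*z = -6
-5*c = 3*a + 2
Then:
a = -217/48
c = 37/16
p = -9/2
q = -7/48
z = 1/6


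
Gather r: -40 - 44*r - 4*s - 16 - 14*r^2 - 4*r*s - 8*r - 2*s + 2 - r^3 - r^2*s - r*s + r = -r^3 + r^2*(-s - 14) + r*(-5*s - 51) - 6*s - 54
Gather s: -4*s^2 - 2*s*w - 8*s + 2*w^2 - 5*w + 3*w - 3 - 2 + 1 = -4*s^2 + s*(-2*w - 8) + 2*w^2 - 2*w - 4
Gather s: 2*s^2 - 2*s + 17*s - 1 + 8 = 2*s^2 + 15*s + 7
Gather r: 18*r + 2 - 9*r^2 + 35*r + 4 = -9*r^2 + 53*r + 6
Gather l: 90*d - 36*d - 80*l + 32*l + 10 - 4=54*d - 48*l + 6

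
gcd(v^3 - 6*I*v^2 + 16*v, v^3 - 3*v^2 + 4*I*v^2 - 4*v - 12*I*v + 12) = v + 2*I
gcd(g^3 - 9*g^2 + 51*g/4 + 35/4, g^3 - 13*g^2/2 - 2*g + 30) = g - 5/2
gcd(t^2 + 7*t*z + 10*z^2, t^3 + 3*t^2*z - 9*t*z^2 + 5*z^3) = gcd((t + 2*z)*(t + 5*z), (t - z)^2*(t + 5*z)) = t + 5*z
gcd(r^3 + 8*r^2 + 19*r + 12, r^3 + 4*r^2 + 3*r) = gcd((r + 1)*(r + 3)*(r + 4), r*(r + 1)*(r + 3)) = r^2 + 4*r + 3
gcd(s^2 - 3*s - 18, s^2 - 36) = s - 6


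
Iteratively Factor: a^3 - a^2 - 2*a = (a)*(a^2 - a - 2) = a*(a + 1)*(a - 2)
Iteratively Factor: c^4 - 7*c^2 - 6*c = (c)*(c^3 - 7*c - 6) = c*(c - 3)*(c^2 + 3*c + 2) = c*(c - 3)*(c + 2)*(c + 1)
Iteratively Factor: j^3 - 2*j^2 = (j)*(j^2 - 2*j) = j^2*(j - 2)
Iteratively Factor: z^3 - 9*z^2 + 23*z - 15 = (z - 1)*(z^2 - 8*z + 15) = (z - 3)*(z - 1)*(z - 5)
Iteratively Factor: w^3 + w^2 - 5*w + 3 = (w - 1)*(w^2 + 2*w - 3) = (w - 1)^2*(w + 3)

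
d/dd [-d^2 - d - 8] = -2*d - 1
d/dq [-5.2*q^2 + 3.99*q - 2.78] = 3.99 - 10.4*q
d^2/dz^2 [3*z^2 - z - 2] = 6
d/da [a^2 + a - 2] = 2*a + 1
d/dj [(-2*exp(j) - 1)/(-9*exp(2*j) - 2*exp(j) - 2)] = (-18*exp(2*j) - 18*exp(j) + 2)*exp(j)/(81*exp(4*j) + 36*exp(3*j) + 40*exp(2*j) + 8*exp(j) + 4)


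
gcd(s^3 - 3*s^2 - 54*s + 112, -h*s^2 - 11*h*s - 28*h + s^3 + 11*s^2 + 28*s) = s + 7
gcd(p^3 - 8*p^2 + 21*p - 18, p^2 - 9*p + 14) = p - 2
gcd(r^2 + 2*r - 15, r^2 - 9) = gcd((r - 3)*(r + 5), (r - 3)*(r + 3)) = r - 3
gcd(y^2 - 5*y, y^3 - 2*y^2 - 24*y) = y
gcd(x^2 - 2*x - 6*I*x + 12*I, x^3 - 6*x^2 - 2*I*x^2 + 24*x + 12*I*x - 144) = x - 6*I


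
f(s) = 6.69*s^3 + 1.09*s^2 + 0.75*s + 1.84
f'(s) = 20.07*s^2 + 2.18*s + 0.75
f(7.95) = 3438.15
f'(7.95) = 1286.56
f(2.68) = 140.45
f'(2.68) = 150.74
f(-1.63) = -25.46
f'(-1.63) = 50.52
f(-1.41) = -15.80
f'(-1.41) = 37.58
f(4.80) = 770.41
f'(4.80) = 473.63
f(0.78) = 6.26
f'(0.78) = 14.66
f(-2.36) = -81.79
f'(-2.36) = 107.39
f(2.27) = 87.41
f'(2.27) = 109.12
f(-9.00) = -4793.63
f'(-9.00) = 1606.80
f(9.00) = 4973.89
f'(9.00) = 1646.04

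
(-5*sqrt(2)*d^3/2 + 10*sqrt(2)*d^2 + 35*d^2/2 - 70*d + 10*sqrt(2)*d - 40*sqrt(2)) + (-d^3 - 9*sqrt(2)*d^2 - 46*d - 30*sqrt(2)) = -5*sqrt(2)*d^3/2 - d^3 + sqrt(2)*d^2 + 35*d^2/2 - 116*d + 10*sqrt(2)*d - 70*sqrt(2)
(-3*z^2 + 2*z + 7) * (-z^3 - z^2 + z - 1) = 3*z^5 + z^4 - 12*z^3 - 2*z^2 + 5*z - 7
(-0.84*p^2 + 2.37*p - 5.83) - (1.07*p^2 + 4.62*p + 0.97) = -1.91*p^2 - 2.25*p - 6.8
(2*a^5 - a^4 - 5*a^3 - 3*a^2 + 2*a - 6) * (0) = 0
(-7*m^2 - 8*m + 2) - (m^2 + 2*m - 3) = -8*m^2 - 10*m + 5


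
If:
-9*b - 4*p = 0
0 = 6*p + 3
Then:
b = 2/9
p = -1/2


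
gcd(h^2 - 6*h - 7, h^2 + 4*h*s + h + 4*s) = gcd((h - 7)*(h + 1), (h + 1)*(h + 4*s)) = h + 1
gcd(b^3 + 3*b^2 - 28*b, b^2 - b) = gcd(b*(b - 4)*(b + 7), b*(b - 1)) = b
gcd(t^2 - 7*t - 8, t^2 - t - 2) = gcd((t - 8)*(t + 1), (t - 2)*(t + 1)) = t + 1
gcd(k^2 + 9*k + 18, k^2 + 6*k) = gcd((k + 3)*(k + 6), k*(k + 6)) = k + 6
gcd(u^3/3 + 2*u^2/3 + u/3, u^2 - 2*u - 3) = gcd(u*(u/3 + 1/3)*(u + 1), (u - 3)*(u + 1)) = u + 1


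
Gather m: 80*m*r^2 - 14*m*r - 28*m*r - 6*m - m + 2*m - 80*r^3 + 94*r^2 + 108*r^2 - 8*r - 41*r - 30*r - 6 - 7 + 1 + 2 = m*(80*r^2 - 42*r - 5) - 80*r^3 + 202*r^2 - 79*r - 10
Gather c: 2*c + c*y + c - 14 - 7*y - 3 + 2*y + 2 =c*(y + 3) - 5*y - 15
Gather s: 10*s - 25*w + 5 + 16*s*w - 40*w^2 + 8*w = s*(16*w + 10) - 40*w^2 - 17*w + 5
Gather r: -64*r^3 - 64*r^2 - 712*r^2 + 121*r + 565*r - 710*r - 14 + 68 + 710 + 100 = -64*r^3 - 776*r^2 - 24*r + 864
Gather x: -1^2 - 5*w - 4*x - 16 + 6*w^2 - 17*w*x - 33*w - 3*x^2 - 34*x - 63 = 6*w^2 - 38*w - 3*x^2 + x*(-17*w - 38) - 80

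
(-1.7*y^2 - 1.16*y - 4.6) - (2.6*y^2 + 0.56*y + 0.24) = -4.3*y^2 - 1.72*y - 4.84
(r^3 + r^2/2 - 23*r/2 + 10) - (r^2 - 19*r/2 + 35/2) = r^3 - r^2/2 - 2*r - 15/2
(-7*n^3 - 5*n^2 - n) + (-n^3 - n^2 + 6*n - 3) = -8*n^3 - 6*n^2 + 5*n - 3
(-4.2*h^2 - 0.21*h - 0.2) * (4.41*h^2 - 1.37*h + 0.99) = -18.522*h^4 + 4.8279*h^3 - 4.7523*h^2 + 0.0661*h - 0.198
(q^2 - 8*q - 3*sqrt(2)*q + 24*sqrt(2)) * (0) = 0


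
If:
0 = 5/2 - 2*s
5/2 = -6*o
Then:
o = -5/12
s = 5/4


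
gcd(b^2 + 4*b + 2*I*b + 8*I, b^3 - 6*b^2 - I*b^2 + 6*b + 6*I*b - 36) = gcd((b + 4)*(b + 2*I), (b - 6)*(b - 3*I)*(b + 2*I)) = b + 2*I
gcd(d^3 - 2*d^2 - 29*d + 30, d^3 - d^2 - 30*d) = d^2 - d - 30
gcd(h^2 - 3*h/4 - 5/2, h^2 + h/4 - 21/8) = 1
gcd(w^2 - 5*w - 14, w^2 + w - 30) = 1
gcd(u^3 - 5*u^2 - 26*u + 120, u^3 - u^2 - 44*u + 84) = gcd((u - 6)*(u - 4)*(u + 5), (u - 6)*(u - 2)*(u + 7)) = u - 6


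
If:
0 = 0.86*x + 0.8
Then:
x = -0.93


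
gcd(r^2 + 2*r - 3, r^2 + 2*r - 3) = r^2 + 2*r - 3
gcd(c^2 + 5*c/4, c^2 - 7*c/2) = c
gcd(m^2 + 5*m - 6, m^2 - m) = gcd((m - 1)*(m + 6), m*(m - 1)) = m - 1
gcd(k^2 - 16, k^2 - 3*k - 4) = k - 4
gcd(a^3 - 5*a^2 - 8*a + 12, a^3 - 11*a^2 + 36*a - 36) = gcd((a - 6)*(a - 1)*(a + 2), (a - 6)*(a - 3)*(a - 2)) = a - 6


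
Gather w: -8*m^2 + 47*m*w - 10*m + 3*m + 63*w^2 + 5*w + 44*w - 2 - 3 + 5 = -8*m^2 - 7*m + 63*w^2 + w*(47*m + 49)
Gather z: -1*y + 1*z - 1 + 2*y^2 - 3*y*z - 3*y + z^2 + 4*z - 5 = 2*y^2 - 4*y + z^2 + z*(5 - 3*y) - 6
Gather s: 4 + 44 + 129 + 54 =231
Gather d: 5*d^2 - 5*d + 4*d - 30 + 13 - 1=5*d^2 - d - 18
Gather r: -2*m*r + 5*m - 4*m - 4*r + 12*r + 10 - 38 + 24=m + r*(8 - 2*m) - 4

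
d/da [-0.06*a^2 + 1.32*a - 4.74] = 1.32 - 0.12*a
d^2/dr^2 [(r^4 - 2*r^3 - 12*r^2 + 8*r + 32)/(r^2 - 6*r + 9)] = 2*(r^4 - 12*r^3 + 54*r^2 - 118*r + 36)/(r^4 - 12*r^3 + 54*r^2 - 108*r + 81)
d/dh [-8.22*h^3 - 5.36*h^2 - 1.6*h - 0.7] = -24.66*h^2 - 10.72*h - 1.6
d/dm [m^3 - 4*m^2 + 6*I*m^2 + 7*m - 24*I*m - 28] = 3*m^2 + m*(-8 + 12*I) + 7 - 24*I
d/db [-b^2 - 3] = -2*b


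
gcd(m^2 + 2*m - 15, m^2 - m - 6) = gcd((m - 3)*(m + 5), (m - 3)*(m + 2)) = m - 3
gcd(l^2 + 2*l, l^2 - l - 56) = 1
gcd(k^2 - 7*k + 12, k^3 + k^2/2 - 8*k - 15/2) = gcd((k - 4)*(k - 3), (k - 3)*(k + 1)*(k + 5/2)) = k - 3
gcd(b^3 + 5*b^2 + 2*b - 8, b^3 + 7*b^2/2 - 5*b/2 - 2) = b^2 + 3*b - 4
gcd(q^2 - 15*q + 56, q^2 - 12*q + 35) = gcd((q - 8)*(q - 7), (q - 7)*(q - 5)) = q - 7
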